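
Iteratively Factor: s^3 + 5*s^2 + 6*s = (s)*(s^2 + 5*s + 6) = s*(s + 3)*(s + 2)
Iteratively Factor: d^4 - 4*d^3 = (d)*(d^3 - 4*d^2) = d*(d - 4)*(d^2) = d^2*(d - 4)*(d)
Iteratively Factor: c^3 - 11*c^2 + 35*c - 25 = (c - 5)*(c^2 - 6*c + 5) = (c - 5)*(c - 1)*(c - 5)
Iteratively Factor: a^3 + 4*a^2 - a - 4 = (a + 4)*(a^2 - 1) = (a + 1)*(a + 4)*(a - 1)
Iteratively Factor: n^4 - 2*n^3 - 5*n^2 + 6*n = (n - 3)*(n^3 + n^2 - 2*n) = n*(n - 3)*(n^2 + n - 2) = n*(n - 3)*(n + 2)*(n - 1)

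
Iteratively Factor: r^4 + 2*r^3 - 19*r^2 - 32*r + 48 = (r + 3)*(r^3 - r^2 - 16*r + 16) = (r + 3)*(r + 4)*(r^2 - 5*r + 4) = (r - 1)*(r + 3)*(r + 4)*(r - 4)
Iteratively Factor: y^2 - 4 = (y + 2)*(y - 2)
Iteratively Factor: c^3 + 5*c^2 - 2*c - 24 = (c + 4)*(c^2 + c - 6) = (c - 2)*(c + 4)*(c + 3)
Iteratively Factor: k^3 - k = (k)*(k^2 - 1) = k*(k - 1)*(k + 1)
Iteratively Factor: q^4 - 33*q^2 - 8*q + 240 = (q - 3)*(q^3 + 3*q^2 - 24*q - 80) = (q - 5)*(q - 3)*(q^2 + 8*q + 16) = (q - 5)*(q - 3)*(q + 4)*(q + 4)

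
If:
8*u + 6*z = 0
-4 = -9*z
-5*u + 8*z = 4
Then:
No Solution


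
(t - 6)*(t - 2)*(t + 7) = t^3 - t^2 - 44*t + 84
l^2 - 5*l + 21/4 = (l - 7/2)*(l - 3/2)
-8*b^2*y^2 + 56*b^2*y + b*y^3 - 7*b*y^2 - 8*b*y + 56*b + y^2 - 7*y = (-8*b + y)*(y - 7)*(b*y + 1)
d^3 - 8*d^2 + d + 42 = (d - 7)*(d - 3)*(d + 2)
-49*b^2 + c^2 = (-7*b + c)*(7*b + c)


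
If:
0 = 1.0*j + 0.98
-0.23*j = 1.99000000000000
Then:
No Solution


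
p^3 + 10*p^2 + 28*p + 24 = (p + 2)^2*(p + 6)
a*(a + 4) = a^2 + 4*a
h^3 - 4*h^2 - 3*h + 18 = (h - 3)^2*(h + 2)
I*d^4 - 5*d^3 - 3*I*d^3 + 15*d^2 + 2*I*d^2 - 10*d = d*(d - 2)*(d + 5*I)*(I*d - I)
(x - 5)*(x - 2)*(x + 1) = x^3 - 6*x^2 + 3*x + 10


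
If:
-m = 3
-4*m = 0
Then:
No Solution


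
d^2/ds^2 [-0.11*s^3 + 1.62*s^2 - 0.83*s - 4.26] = 3.24 - 0.66*s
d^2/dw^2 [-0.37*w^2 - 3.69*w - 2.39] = -0.740000000000000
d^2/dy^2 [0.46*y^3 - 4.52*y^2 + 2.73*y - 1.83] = 2.76*y - 9.04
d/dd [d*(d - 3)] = 2*d - 3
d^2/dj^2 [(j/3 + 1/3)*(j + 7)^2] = 2*j + 10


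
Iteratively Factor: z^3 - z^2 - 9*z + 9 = (z - 3)*(z^2 + 2*z - 3) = (z - 3)*(z + 3)*(z - 1)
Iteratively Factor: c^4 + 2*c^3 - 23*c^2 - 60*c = (c + 3)*(c^3 - c^2 - 20*c) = (c - 5)*(c + 3)*(c^2 + 4*c) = c*(c - 5)*(c + 3)*(c + 4)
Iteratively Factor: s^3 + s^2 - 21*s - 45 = (s - 5)*(s^2 + 6*s + 9) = (s - 5)*(s + 3)*(s + 3)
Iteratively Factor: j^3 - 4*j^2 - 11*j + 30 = (j - 2)*(j^2 - 2*j - 15) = (j - 5)*(j - 2)*(j + 3)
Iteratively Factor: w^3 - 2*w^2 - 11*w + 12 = (w + 3)*(w^2 - 5*w + 4) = (w - 1)*(w + 3)*(w - 4)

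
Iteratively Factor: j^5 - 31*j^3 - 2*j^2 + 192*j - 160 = (j - 5)*(j^4 + 5*j^3 - 6*j^2 - 32*j + 32) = (j - 5)*(j + 4)*(j^3 + j^2 - 10*j + 8) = (j - 5)*(j + 4)^2*(j^2 - 3*j + 2) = (j - 5)*(j - 1)*(j + 4)^2*(j - 2)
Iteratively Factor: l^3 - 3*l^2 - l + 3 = (l - 1)*(l^2 - 2*l - 3) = (l - 3)*(l - 1)*(l + 1)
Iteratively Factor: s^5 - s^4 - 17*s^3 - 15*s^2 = (s + 1)*(s^4 - 2*s^3 - 15*s^2) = (s - 5)*(s + 1)*(s^3 + 3*s^2) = s*(s - 5)*(s + 1)*(s^2 + 3*s) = s*(s - 5)*(s + 1)*(s + 3)*(s)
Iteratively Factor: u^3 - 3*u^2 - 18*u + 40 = (u - 5)*(u^2 + 2*u - 8) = (u - 5)*(u - 2)*(u + 4)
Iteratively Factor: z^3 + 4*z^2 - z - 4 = (z - 1)*(z^2 + 5*z + 4) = (z - 1)*(z + 4)*(z + 1)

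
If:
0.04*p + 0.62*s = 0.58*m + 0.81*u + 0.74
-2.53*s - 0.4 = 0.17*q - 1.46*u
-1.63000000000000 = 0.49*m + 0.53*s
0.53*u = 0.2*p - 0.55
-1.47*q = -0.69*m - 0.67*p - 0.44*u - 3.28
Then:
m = -8.53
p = 30.22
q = 15.11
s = 4.81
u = 10.37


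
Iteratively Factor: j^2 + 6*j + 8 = (j + 2)*(j + 4)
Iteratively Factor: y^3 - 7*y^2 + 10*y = (y - 5)*(y^2 - 2*y) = y*(y - 5)*(y - 2)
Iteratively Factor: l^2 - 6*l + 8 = (l - 4)*(l - 2)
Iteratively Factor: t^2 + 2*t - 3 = (t - 1)*(t + 3)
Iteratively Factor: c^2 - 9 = (c - 3)*(c + 3)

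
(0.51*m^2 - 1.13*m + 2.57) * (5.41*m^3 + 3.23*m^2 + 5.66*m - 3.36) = 2.7591*m^5 - 4.466*m^4 + 13.1404*m^3 + 0.191700000000001*m^2 + 18.343*m - 8.6352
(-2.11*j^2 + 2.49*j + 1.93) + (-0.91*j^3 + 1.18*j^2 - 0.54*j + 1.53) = -0.91*j^3 - 0.93*j^2 + 1.95*j + 3.46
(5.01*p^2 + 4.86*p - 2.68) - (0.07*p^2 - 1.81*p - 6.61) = 4.94*p^2 + 6.67*p + 3.93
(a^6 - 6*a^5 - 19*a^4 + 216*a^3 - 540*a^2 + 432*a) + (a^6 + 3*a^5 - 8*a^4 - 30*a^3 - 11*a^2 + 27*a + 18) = 2*a^6 - 3*a^5 - 27*a^4 + 186*a^3 - 551*a^2 + 459*a + 18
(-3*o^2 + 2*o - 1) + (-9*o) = -3*o^2 - 7*o - 1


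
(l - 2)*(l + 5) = l^2 + 3*l - 10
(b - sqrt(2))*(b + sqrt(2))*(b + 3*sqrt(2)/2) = b^3 + 3*sqrt(2)*b^2/2 - 2*b - 3*sqrt(2)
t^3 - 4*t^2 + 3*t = t*(t - 3)*(t - 1)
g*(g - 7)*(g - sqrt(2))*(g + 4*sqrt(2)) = g^4 - 7*g^3 + 3*sqrt(2)*g^3 - 21*sqrt(2)*g^2 - 8*g^2 + 56*g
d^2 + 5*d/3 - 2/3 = (d - 1/3)*(d + 2)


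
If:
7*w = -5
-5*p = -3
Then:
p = 3/5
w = -5/7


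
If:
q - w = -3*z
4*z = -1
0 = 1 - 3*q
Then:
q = 1/3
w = -5/12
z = -1/4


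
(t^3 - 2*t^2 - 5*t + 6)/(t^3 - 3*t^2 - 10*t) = (t^2 - 4*t + 3)/(t*(t - 5))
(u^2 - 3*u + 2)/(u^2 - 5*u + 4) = (u - 2)/(u - 4)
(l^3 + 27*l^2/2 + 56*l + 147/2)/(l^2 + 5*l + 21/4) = 2*(l^2 + 10*l + 21)/(2*l + 3)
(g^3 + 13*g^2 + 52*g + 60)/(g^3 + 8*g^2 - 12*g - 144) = (g^2 + 7*g + 10)/(g^2 + 2*g - 24)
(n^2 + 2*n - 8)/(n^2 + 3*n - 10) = (n + 4)/(n + 5)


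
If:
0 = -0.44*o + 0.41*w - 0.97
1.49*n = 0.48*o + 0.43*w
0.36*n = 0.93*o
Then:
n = 0.90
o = 0.35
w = 2.74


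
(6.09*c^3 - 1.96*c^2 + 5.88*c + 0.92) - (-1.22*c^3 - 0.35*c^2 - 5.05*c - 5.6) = 7.31*c^3 - 1.61*c^2 + 10.93*c + 6.52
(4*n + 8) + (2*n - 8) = 6*n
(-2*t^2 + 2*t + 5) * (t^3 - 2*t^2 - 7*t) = -2*t^5 + 6*t^4 + 15*t^3 - 24*t^2 - 35*t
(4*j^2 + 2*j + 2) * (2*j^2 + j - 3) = 8*j^4 + 8*j^3 - 6*j^2 - 4*j - 6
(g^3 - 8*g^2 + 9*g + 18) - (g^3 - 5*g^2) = -3*g^2 + 9*g + 18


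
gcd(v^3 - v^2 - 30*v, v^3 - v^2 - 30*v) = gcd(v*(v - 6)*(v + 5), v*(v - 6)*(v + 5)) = v^3 - v^2 - 30*v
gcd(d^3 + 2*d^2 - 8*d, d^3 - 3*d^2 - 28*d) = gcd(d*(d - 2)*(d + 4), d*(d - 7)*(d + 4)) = d^2 + 4*d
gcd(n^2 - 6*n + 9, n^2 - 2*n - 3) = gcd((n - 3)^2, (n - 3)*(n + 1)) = n - 3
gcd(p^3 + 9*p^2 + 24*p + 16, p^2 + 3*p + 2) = p + 1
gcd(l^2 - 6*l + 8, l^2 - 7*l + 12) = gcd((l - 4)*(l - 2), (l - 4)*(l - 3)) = l - 4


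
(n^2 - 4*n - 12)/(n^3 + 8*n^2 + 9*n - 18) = (n^2 - 4*n - 12)/(n^3 + 8*n^2 + 9*n - 18)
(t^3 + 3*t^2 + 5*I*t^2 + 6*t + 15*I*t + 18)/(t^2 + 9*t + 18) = (t^2 + 5*I*t + 6)/(t + 6)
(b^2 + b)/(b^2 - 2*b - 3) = b/(b - 3)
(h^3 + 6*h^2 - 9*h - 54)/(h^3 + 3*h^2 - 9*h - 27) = (h + 6)/(h + 3)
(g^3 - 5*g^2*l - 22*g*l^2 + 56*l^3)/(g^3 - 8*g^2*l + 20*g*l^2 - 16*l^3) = (g^2 - 3*g*l - 28*l^2)/(g^2 - 6*g*l + 8*l^2)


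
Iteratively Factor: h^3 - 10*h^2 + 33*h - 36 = (h - 4)*(h^2 - 6*h + 9) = (h - 4)*(h - 3)*(h - 3)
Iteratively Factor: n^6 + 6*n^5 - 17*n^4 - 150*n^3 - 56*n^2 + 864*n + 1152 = (n + 4)*(n^5 + 2*n^4 - 25*n^3 - 50*n^2 + 144*n + 288) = (n - 3)*(n + 4)*(n^4 + 5*n^3 - 10*n^2 - 80*n - 96) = (n - 3)*(n + 4)^2*(n^3 + n^2 - 14*n - 24) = (n - 3)*(n + 2)*(n + 4)^2*(n^2 - n - 12) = (n - 4)*(n - 3)*(n + 2)*(n + 4)^2*(n + 3)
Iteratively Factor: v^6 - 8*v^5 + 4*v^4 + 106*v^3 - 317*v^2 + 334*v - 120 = (v - 1)*(v^5 - 7*v^4 - 3*v^3 + 103*v^2 - 214*v + 120) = (v - 2)*(v - 1)*(v^4 - 5*v^3 - 13*v^2 + 77*v - 60) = (v - 2)*(v - 1)^2*(v^3 - 4*v^2 - 17*v + 60) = (v - 2)*(v - 1)^2*(v + 4)*(v^2 - 8*v + 15) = (v - 3)*(v - 2)*(v - 1)^2*(v + 4)*(v - 5)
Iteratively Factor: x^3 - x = (x - 1)*(x^2 + x) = x*(x - 1)*(x + 1)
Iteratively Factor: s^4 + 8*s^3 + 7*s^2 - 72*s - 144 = (s + 4)*(s^3 + 4*s^2 - 9*s - 36) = (s - 3)*(s + 4)*(s^2 + 7*s + 12) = (s - 3)*(s + 3)*(s + 4)*(s + 4)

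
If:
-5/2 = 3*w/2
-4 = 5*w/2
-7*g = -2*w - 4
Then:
No Solution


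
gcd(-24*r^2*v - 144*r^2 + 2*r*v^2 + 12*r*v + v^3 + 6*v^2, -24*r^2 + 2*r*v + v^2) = 24*r^2 - 2*r*v - v^2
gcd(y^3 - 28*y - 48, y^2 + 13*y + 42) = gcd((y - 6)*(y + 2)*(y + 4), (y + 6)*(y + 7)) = 1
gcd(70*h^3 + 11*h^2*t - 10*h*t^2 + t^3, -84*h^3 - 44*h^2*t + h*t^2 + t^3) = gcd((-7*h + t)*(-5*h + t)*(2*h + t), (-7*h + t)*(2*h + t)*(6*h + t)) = -14*h^2 - 5*h*t + t^2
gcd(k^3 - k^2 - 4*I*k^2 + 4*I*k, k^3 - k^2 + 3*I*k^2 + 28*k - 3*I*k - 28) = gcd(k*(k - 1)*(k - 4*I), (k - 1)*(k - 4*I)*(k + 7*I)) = k^2 + k*(-1 - 4*I) + 4*I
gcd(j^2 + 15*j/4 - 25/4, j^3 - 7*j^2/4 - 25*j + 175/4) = j + 5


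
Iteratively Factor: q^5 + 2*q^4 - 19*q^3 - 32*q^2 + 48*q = (q - 4)*(q^4 + 6*q^3 + 5*q^2 - 12*q) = (q - 4)*(q - 1)*(q^3 + 7*q^2 + 12*q) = (q - 4)*(q - 1)*(q + 3)*(q^2 + 4*q) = (q - 4)*(q - 1)*(q + 3)*(q + 4)*(q)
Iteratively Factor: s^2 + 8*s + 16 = (s + 4)*(s + 4)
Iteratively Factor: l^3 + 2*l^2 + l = (l + 1)*(l^2 + l) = (l + 1)^2*(l)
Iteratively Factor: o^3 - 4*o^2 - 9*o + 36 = (o - 3)*(o^2 - o - 12) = (o - 4)*(o - 3)*(o + 3)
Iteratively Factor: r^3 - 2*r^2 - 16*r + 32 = (r - 2)*(r^2 - 16) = (r - 4)*(r - 2)*(r + 4)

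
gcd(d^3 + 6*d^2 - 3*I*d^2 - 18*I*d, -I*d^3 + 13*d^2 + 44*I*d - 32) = 1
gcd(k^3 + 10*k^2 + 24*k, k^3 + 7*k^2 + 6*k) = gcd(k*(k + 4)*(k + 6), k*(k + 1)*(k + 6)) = k^2 + 6*k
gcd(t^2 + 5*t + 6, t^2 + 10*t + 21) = t + 3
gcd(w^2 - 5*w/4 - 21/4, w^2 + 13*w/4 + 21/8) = w + 7/4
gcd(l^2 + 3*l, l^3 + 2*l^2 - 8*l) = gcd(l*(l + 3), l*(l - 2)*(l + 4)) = l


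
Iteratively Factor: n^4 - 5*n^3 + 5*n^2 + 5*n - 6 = (n - 3)*(n^3 - 2*n^2 - n + 2) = (n - 3)*(n + 1)*(n^2 - 3*n + 2) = (n - 3)*(n - 1)*(n + 1)*(n - 2)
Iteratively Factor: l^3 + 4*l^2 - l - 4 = (l - 1)*(l^2 + 5*l + 4) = (l - 1)*(l + 4)*(l + 1)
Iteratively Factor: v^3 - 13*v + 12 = (v + 4)*(v^2 - 4*v + 3) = (v - 3)*(v + 4)*(v - 1)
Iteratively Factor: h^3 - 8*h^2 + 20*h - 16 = (h - 4)*(h^2 - 4*h + 4) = (h - 4)*(h - 2)*(h - 2)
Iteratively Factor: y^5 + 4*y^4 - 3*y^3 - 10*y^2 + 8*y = (y + 4)*(y^4 - 3*y^2 + 2*y) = (y - 1)*(y + 4)*(y^3 + y^2 - 2*y) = (y - 1)*(y + 2)*(y + 4)*(y^2 - y) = (y - 1)^2*(y + 2)*(y + 4)*(y)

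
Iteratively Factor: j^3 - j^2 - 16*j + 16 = (j + 4)*(j^2 - 5*j + 4) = (j - 4)*(j + 4)*(j - 1)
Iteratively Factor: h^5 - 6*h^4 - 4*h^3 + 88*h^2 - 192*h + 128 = (h - 2)*(h^4 - 4*h^3 - 12*h^2 + 64*h - 64) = (h - 2)*(h + 4)*(h^3 - 8*h^2 + 20*h - 16) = (h - 4)*(h - 2)*(h + 4)*(h^2 - 4*h + 4) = (h - 4)*(h - 2)^2*(h + 4)*(h - 2)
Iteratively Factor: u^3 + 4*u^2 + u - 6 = (u + 2)*(u^2 + 2*u - 3) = (u - 1)*(u + 2)*(u + 3)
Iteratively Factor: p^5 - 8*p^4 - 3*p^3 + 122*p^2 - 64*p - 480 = (p + 2)*(p^4 - 10*p^3 + 17*p^2 + 88*p - 240) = (p - 4)*(p + 2)*(p^3 - 6*p^2 - 7*p + 60) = (p - 4)*(p + 2)*(p + 3)*(p^2 - 9*p + 20) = (p - 4)^2*(p + 2)*(p + 3)*(p - 5)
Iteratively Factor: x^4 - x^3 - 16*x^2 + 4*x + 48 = (x + 3)*(x^3 - 4*x^2 - 4*x + 16) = (x - 2)*(x + 3)*(x^2 - 2*x - 8) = (x - 4)*(x - 2)*(x + 3)*(x + 2)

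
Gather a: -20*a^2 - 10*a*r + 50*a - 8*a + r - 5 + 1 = -20*a^2 + a*(42 - 10*r) + r - 4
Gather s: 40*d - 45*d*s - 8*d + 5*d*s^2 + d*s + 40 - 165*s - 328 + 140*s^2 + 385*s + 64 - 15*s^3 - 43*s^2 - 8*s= 32*d - 15*s^3 + s^2*(5*d + 97) + s*(212 - 44*d) - 224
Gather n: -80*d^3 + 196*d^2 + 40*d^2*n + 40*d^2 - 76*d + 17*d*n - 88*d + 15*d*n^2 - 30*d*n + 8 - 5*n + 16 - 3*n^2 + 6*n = -80*d^3 + 236*d^2 - 164*d + n^2*(15*d - 3) + n*(40*d^2 - 13*d + 1) + 24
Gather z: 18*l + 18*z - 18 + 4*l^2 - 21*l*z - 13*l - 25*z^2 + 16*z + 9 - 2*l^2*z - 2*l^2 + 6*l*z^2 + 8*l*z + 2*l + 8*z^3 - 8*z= 2*l^2 + 7*l + 8*z^3 + z^2*(6*l - 25) + z*(-2*l^2 - 13*l + 26) - 9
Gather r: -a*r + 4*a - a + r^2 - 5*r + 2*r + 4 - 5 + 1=3*a + r^2 + r*(-a - 3)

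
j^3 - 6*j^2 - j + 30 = (j - 5)*(j - 3)*(j + 2)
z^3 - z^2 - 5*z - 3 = (z - 3)*(z + 1)^2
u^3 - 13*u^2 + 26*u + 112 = (u - 8)*(u - 7)*(u + 2)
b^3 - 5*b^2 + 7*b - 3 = (b - 3)*(b - 1)^2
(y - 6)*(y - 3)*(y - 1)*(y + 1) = y^4 - 9*y^3 + 17*y^2 + 9*y - 18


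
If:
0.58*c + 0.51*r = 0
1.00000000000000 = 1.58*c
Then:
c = 0.63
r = -0.72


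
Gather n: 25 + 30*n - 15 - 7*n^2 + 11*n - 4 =-7*n^2 + 41*n + 6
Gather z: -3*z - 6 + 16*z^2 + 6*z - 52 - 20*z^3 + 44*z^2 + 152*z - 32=-20*z^3 + 60*z^2 + 155*z - 90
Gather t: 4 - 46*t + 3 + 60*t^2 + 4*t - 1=60*t^2 - 42*t + 6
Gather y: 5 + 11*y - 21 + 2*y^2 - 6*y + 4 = 2*y^2 + 5*y - 12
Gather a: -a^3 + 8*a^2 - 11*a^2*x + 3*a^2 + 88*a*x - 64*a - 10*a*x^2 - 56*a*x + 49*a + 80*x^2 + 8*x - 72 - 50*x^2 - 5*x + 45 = -a^3 + a^2*(11 - 11*x) + a*(-10*x^2 + 32*x - 15) + 30*x^2 + 3*x - 27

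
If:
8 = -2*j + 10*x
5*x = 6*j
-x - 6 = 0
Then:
No Solution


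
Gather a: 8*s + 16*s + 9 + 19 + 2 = 24*s + 30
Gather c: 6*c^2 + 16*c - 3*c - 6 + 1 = 6*c^2 + 13*c - 5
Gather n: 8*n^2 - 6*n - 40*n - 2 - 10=8*n^2 - 46*n - 12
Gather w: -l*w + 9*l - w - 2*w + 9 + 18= 9*l + w*(-l - 3) + 27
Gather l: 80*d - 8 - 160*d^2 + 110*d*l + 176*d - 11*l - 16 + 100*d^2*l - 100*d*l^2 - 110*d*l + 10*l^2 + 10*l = -160*d^2 + 256*d + l^2*(10 - 100*d) + l*(100*d^2 - 1) - 24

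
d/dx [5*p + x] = 1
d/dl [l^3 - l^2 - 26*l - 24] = 3*l^2 - 2*l - 26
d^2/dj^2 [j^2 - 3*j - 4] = 2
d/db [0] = 0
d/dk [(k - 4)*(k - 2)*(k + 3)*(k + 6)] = 4*k^3 + 9*k^2 - 56*k - 36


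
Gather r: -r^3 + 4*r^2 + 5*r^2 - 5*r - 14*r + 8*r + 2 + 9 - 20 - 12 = -r^3 + 9*r^2 - 11*r - 21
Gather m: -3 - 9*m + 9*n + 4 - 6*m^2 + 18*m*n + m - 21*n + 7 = -6*m^2 + m*(18*n - 8) - 12*n + 8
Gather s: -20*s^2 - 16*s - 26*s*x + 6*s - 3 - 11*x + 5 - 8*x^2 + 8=-20*s^2 + s*(-26*x - 10) - 8*x^2 - 11*x + 10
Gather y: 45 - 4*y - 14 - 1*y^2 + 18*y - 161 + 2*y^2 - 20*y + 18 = y^2 - 6*y - 112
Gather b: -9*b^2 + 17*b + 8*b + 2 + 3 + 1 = -9*b^2 + 25*b + 6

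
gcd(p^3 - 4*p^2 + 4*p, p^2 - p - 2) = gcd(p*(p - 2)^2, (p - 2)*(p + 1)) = p - 2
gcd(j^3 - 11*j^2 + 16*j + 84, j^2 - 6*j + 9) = 1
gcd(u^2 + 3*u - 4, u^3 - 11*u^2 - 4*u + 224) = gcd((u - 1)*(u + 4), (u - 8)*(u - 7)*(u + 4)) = u + 4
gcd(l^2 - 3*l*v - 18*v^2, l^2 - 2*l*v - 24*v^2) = -l + 6*v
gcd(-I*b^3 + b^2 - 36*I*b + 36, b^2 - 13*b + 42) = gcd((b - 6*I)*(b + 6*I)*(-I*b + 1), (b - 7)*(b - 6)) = 1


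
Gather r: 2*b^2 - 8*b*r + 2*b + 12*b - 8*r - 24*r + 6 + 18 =2*b^2 + 14*b + r*(-8*b - 32) + 24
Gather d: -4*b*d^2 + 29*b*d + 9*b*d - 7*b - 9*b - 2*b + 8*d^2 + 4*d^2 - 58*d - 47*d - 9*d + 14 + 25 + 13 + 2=-18*b + d^2*(12 - 4*b) + d*(38*b - 114) + 54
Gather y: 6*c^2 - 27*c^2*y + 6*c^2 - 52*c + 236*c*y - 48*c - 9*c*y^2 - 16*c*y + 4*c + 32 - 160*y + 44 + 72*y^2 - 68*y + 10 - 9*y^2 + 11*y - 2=12*c^2 - 96*c + y^2*(63 - 9*c) + y*(-27*c^2 + 220*c - 217) + 84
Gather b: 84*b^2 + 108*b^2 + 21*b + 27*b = 192*b^2 + 48*b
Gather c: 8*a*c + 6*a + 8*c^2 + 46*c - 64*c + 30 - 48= 6*a + 8*c^2 + c*(8*a - 18) - 18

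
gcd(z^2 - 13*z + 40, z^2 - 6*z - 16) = z - 8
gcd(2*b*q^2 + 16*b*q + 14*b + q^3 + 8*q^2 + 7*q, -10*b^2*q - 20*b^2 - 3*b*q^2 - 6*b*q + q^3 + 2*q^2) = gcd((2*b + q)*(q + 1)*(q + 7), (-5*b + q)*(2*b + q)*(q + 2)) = 2*b + q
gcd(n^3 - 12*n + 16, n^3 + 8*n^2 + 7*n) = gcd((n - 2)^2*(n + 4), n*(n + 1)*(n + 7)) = 1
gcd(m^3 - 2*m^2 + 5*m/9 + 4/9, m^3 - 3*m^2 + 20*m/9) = m - 4/3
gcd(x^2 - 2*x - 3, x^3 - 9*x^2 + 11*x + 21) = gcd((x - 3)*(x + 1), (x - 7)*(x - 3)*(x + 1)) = x^2 - 2*x - 3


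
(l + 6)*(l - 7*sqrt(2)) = l^2 - 7*sqrt(2)*l + 6*l - 42*sqrt(2)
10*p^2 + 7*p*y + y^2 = (2*p + y)*(5*p + y)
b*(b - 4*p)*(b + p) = b^3 - 3*b^2*p - 4*b*p^2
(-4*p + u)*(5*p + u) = -20*p^2 + p*u + u^2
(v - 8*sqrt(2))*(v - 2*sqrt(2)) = v^2 - 10*sqrt(2)*v + 32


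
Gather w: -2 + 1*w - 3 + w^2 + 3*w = w^2 + 4*w - 5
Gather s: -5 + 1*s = s - 5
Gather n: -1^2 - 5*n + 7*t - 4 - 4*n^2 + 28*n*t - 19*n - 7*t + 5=-4*n^2 + n*(28*t - 24)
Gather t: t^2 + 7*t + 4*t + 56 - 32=t^2 + 11*t + 24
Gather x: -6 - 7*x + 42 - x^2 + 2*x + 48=-x^2 - 5*x + 84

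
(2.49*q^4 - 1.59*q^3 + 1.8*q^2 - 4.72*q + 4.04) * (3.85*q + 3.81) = 9.5865*q^5 + 3.3654*q^4 + 0.872100000000001*q^3 - 11.314*q^2 - 2.4292*q + 15.3924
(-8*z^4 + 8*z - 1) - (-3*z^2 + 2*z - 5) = -8*z^4 + 3*z^2 + 6*z + 4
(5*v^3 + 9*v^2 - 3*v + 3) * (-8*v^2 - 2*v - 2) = -40*v^5 - 82*v^4 - 4*v^3 - 36*v^2 - 6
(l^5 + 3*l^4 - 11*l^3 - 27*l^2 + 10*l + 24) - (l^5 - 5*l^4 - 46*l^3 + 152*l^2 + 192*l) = 8*l^4 + 35*l^3 - 179*l^2 - 182*l + 24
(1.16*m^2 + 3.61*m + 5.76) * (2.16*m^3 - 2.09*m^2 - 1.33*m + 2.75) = 2.5056*m^5 + 5.3732*m^4 + 3.3539*m^3 - 13.6497*m^2 + 2.2667*m + 15.84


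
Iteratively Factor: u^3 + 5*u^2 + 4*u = (u + 1)*(u^2 + 4*u) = (u + 1)*(u + 4)*(u)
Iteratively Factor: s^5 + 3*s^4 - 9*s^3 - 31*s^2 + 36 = (s + 2)*(s^4 + s^3 - 11*s^2 - 9*s + 18) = (s + 2)^2*(s^3 - s^2 - 9*s + 9) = (s - 1)*(s + 2)^2*(s^2 - 9) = (s - 3)*(s - 1)*(s + 2)^2*(s + 3)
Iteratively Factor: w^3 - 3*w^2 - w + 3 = (w + 1)*(w^2 - 4*w + 3) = (w - 1)*(w + 1)*(w - 3)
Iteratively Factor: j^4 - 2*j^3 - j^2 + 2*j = (j)*(j^3 - 2*j^2 - j + 2) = j*(j - 2)*(j^2 - 1) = j*(j - 2)*(j + 1)*(j - 1)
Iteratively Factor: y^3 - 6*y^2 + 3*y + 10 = (y + 1)*(y^2 - 7*y + 10) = (y - 5)*(y + 1)*(y - 2)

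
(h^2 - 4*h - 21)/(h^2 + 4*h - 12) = (h^2 - 4*h - 21)/(h^2 + 4*h - 12)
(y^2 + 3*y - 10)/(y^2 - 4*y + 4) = (y + 5)/(y - 2)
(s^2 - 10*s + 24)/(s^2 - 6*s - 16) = (-s^2 + 10*s - 24)/(-s^2 + 6*s + 16)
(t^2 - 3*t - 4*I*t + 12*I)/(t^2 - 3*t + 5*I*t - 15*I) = (t - 4*I)/(t + 5*I)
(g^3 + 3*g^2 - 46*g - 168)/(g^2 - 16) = (g^2 - g - 42)/(g - 4)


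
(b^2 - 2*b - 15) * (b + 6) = b^3 + 4*b^2 - 27*b - 90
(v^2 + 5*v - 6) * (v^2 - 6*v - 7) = v^4 - v^3 - 43*v^2 + v + 42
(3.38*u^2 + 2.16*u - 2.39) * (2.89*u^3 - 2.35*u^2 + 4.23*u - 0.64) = 9.7682*u^5 - 1.7006*u^4 + 2.3143*u^3 + 12.5901*u^2 - 11.4921*u + 1.5296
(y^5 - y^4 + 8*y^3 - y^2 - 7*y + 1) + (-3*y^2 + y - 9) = y^5 - y^4 + 8*y^3 - 4*y^2 - 6*y - 8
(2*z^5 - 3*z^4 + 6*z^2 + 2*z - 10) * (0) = 0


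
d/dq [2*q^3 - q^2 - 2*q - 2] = 6*q^2 - 2*q - 2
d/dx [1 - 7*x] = -7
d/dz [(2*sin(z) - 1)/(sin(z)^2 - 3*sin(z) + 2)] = (2*sin(z) + cos(2*z))*cos(z)/((sin(z) - 2)^2*(sin(z) - 1)^2)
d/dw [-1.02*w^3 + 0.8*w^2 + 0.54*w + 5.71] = -3.06*w^2 + 1.6*w + 0.54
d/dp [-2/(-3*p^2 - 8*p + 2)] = 4*(-3*p - 4)/(3*p^2 + 8*p - 2)^2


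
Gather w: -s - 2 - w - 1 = -s - w - 3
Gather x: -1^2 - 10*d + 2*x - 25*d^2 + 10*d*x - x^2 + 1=-25*d^2 - 10*d - x^2 + x*(10*d + 2)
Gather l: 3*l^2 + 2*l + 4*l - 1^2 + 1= 3*l^2 + 6*l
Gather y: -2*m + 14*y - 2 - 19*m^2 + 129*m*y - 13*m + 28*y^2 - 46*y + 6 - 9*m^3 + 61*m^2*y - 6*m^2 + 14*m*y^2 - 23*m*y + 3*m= -9*m^3 - 25*m^2 - 12*m + y^2*(14*m + 28) + y*(61*m^2 + 106*m - 32) + 4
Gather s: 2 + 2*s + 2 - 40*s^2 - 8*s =-40*s^2 - 6*s + 4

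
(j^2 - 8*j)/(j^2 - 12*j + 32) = j/(j - 4)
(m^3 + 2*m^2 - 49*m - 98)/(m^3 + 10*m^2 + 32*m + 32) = (m^2 - 49)/(m^2 + 8*m + 16)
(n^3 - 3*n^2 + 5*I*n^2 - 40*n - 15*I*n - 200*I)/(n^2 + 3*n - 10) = (n^2 + n*(-8 + 5*I) - 40*I)/(n - 2)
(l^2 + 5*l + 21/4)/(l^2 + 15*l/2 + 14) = (l + 3/2)/(l + 4)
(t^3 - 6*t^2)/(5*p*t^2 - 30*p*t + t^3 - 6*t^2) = t/(5*p + t)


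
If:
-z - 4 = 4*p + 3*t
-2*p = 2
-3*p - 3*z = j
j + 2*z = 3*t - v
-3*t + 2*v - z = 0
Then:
No Solution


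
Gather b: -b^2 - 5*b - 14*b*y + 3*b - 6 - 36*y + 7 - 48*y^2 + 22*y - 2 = -b^2 + b*(-14*y - 2) - 48*y^2 - 14*y - 1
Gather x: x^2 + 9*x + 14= x^2 + 9*x + 14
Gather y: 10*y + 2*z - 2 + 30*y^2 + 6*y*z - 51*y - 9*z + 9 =30*y^2 + y*(6*z - 41) - 7*z + 7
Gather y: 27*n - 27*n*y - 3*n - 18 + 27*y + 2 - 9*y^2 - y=24*n - 9*y^2 + y*(26 - 27*n) - 16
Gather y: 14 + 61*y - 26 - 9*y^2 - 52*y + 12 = -9*y^2 + 9*y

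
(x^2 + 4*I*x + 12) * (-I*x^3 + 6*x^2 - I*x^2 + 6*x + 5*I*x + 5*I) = -I*x^5 + 10*x^4 - I*x^4 + 10*x^3 + 17*I*x^3 + 52*x^2 + 17*I*x^2 + 52*x + 60*I*x + 60*I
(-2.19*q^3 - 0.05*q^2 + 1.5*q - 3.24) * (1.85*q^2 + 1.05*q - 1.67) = -4.0515*q^5 - 2.392*q^4 + 6.3798*q^3 - 4.3355*q^2 - 5.907*q + 5.4108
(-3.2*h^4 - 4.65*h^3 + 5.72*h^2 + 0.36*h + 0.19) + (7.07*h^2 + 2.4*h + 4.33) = -3.2*h^4 - 4.65*h^3 + 12.79*h^2 + 2.76*h + 4.52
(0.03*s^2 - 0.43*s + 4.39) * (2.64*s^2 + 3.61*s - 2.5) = 0.0792*s^4 - 1.0269*s^3 + 9.9623*s^2 + 16.9229*s - 10.975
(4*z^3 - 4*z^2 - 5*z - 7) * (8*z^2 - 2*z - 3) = 32*z^5 - 40*z^4 - 44*z^3 - 34*z^2 + 29*z + 21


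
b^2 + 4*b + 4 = (b + 2)^2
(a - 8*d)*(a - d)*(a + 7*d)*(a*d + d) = a^4*d - 2*a^3*d^2 + a^3*d - 55*a^2*d^3 - 2*a^2*d^2 + 56*a*d^4 - 55*a*d^3 + 56*d^4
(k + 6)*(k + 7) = k^2 + 13*k + 42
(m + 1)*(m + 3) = m^2 + 4*m + 3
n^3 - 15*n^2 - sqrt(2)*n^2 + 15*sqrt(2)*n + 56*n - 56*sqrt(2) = (n - 8)*(n - 7)*(n - sqrt(2))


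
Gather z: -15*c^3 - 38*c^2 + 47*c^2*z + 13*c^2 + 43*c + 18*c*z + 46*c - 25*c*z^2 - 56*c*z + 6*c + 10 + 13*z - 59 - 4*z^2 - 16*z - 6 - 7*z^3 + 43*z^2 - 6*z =-15*c^3 - 25*c^2 + 95*c - 7*z^3 + z^2*(39 - 25*c) + z*(47*c^2 - 38*c - 9) - 55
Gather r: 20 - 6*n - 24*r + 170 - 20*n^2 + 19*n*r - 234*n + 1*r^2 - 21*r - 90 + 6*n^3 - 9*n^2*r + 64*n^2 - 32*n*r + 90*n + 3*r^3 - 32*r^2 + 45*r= 6*n^3 + 44*n^2 - 150*n + 3*r^3 - 31*r^2 + r*(-9*n^2 - 13*n) + 100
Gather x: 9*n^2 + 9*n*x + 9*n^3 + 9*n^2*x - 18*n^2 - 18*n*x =9*n^3 - 9*n^2 + x*(9*n^2 - 9*n)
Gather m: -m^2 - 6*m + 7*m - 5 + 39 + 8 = -m^2 + m + 42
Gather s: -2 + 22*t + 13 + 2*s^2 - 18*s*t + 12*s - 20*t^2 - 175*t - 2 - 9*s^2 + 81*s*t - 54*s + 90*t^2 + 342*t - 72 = -7*s^2 + s*(63*t - 42) + 70*t^2 + 189*t - 63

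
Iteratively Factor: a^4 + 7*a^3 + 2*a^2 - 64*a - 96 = (a - 3)*(a^3 + 10*a^2 + 32*a + 32) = (a - 3)*(a + 2)*(a^2 + 8*a + 16) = (a - 3)*(a + 2)*(a + 4)*(a + 4)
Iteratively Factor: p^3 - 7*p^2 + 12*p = (p)*(p^2 - 7*p + 12) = p*(p - 4)*(p - 3)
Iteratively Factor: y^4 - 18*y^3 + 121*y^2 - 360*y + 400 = (y - 4)*(y^3 - 14*y^2 + 65*y - 100) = (y - 5)*(y - 4)*(y^2 - 9*y + 20) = (y - 5)^2*(y - 4)*(y - 4)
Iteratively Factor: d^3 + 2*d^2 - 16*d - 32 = (d + 2)*(d^2 - 16) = (d + 2)*(d + 4)*(d - 4)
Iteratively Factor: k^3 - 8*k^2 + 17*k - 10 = (k - 1)*(k^2 - 7*k + 10) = (k - 5)*(k - 1)*(k - 2)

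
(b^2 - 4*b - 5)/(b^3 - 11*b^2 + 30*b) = (b + 1)/(b*(b - 6))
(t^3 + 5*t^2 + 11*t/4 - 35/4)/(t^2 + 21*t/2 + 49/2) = (2*t^2 + 3*t - 5)/(2*(t + 7))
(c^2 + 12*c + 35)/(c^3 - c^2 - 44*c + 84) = (c + 5)/(c^2 - 8*c + 12)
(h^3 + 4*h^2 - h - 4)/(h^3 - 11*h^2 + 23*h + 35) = (h^2 + 3*h - 4)/(h^2 - 12*h + 35)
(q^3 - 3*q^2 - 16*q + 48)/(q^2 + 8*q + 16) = (q^2 - 7*q + 12)/(q + 4)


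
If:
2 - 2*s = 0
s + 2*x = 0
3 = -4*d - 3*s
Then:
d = -3/2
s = 1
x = -1/2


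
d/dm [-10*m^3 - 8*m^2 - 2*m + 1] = -30*m^2 - 16*m - 2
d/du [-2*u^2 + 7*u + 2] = 7 - 4*u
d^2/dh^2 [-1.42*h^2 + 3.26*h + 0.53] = -2.84000000000000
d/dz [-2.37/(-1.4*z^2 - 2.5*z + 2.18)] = (-6.636*z - 5.925)/(1.4*z^2 + 2.5*z - 2.18)^2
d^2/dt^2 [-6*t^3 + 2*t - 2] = -36*t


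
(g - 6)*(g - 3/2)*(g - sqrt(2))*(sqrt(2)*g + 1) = sqrt(2)*g^4 - 15*sqrt(2)*g^3/2 - g^3 + 15*g^2/2 + 8*sqrt(2)*g^2 - 9*g + 15*sqrt(2)*g/2 - 9*sqrt(2)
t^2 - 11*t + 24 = (t - 8)*(t - 3)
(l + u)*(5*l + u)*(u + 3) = 5*l^2*u + 15*l^2 + 6*l*u^2 + 18*l*u + u^3 + 3*u^2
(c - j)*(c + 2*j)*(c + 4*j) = c^3 + 5*c^2*j + 2*c*j^2 - 8*j^3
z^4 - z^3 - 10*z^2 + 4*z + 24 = (z - 3)*(z - 2)*(z + 2)^2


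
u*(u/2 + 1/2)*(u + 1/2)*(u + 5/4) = u^4/2 + 11*u^3/8 + 19*u^2/16 + 5*u/16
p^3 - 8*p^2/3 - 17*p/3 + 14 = (p - 3)*(p - 2)*(p + 7/3)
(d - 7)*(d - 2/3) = d^2 - 23*d/3 + 14/3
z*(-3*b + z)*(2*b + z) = -6*b^2*z - b*z^2 + z^3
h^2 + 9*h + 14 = (h + 2)*(h + 7)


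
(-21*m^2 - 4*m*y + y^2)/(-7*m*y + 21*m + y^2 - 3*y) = (3*m + y)/(y - 3)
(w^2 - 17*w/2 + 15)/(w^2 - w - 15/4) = 2*(w - 6)/(2*w + 3)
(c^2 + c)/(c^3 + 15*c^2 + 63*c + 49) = c/(c^2 + 14*c + 49)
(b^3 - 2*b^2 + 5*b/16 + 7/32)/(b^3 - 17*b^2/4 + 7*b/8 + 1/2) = (b - 7/4)/(b - 4)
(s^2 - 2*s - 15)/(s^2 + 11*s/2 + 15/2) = 2*(s - 5)/(2*s + 5)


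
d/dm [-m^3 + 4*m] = 4 - 3*m^2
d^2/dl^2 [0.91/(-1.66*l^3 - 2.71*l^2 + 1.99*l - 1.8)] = ((9.0636*l + 4.9322)*(1.66*l^3 + 2.71*l^2 - 1.99*l + 1.8) - 0.91*(4.98*l^2 + 5.42*l - 1.99)*(9.96*l^2 + 10.84*l - 3.98))/(1.66*l^3 + 2.71*l^2 - 1.99*l + 1.8)^3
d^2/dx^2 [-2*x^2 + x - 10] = -4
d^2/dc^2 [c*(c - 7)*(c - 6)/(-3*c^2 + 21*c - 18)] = 4/(c^3 - 3*c^2 + 3*c - 1)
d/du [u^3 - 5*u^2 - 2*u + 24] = 3*u^2 - 10*u - 2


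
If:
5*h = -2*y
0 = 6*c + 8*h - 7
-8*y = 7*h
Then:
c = 7/6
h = 0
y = 0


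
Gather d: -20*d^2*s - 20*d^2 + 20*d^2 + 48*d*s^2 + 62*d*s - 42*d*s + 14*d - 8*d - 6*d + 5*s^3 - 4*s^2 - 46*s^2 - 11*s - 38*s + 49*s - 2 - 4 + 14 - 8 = -20*d^2*s + d*(48*s^2 + 20*s) + 5*s^3 - 50*s^2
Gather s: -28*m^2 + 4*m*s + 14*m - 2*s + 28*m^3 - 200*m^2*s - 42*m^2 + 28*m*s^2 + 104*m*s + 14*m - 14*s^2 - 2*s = 28*m^3 - 70*m^2 + 28*m + s^2*(28*m - 14) + s*(-200*m^2 + 108*m - 4)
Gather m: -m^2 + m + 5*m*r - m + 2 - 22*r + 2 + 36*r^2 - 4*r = -m^2 + 5*m*r + 36*r^2 - 26*r + 4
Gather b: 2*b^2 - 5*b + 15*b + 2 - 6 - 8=2*b^2 + 10*b - 12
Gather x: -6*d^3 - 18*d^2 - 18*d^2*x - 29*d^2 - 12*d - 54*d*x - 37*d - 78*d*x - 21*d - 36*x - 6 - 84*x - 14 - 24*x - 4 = -6*d^3 - 47*d^2 - 70*d + x*(-18*d^2 - 132*d - 144) - 24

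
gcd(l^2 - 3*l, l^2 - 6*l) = l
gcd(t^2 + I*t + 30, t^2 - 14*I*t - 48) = 1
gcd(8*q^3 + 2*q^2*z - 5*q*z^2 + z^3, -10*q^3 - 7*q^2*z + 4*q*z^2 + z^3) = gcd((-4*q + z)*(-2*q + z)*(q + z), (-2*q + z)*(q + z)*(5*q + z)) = -2*q^2 - q*z + z^2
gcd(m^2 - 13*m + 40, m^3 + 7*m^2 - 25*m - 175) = m - 5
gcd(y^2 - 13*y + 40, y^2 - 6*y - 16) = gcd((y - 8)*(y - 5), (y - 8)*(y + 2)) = y - 8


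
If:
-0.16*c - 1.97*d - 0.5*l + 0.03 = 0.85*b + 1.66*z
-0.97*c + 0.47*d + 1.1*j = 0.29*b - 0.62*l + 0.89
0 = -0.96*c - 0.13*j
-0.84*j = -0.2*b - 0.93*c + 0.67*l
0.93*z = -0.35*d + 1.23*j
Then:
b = -0.230679825297755*z - 2.06395856691279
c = -0.0833687428368395*z - 0.045844587800027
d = 1.18974262141257 - 0.493586559522196*z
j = 0.615646100948969*z + 0.33854464836943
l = -0.956435254768575*z - 1.10418609651777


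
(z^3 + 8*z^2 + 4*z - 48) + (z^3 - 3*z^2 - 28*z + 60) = 2*z^3 + 5*z^2 - 24*z + 12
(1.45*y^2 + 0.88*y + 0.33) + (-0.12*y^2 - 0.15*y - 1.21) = 1.33*y^2 + 0.73*y - 0.88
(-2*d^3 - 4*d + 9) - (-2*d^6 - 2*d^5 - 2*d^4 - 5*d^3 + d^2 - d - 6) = 2*d^6 + 2*d^5 + 2*d^4 + 3*d^3 - d^2 - 3*d + 15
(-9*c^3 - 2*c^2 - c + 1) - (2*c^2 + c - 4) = -9*c^3 - 4*c^2 - 2*c + 5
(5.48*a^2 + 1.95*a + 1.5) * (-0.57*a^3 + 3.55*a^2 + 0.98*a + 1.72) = -3.1236*a^5 + 18.3425*a^4 + 11.4379*a^3 + 16.6616*a^2 + 4.824*a + 2.58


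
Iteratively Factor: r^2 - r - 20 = (r - 5)*(r + 4)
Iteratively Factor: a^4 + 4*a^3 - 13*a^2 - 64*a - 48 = (a + 3)*(a^3 + a^2 - 16*a - 16) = (a - 4)*(a + 3)*(a^2 + 5*a + 4) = (a - 4)*(a + 1)*(a + 3)*(a + 4)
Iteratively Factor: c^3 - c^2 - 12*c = (c)*(c^2 - c - 12) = c*(c - 4)*(c + 3)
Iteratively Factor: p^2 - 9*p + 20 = (p - 5)*(p - 4)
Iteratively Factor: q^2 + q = (q + 1)*(q)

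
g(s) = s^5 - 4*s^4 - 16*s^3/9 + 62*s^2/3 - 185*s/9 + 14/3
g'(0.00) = -20.56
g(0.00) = 4.67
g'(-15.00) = 305284.44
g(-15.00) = -950912.00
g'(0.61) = -0.27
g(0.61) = -1.06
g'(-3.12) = 758.30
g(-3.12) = -350.71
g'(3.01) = 29.63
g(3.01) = 0.29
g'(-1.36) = -29.28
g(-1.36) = 56.98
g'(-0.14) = -26.40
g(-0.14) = 7.95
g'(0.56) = -1.40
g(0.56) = -1.01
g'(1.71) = -2.72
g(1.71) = 1.48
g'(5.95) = 2932.93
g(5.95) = 2683.54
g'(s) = 5*s^4 - 16*s^3 - 16*s^2/3 + 124*s/3 - 185/9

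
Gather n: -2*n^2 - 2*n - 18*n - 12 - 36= -2*n^2 - 20*n - 48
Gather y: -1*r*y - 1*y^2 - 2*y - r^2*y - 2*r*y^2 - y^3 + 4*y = -y^3 + y^2*(-2*r - 1) + y*(-r^2 - r + 2)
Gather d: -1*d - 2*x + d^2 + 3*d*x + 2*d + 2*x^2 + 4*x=d^2 + d*(3*x + 1) + 2*x^2 + 2*x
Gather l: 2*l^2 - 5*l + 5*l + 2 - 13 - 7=2*l^2 - 18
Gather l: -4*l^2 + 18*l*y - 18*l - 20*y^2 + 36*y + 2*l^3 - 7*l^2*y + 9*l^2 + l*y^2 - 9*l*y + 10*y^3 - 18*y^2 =2*l^3 + l^2*(5 - 7*y) + l*(y^2 + 9*y - 18) + 10*y^3 - 38*y^2 + 36*y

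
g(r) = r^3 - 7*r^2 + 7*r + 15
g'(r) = 3*r^2 - 14*r + 7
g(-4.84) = -296.24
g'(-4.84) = 145.04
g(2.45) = 4.84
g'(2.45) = -9.29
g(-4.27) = -220.37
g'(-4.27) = 121.48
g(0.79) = 16.65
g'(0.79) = -2.19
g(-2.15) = -42.35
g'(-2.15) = 50.97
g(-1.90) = -30.43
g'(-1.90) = 44.43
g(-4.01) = -190.11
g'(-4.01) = 111.38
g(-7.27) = -790.10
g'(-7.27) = 267.34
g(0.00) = 15.00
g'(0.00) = 7.00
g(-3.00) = -96.00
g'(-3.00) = 76.00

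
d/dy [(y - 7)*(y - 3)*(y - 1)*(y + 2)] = 4*y^3 - 27*y^2 + 18*y + 41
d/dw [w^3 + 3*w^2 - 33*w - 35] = 3*w^2 + 6*w - 33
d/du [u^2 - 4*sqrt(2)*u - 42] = 2*u - 4*sqrt(2)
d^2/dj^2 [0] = 0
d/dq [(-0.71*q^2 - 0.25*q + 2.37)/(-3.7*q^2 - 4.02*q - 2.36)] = (1.9292*q^2 + 20.8892*q + 10.1174)/(13.69*q^4 + 29.748*q^3 + 33.6244*q^2 + 18.9744*q + 5.5696)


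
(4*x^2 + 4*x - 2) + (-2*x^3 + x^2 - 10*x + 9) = -2*x^3 + 5*x^2 - 6*x + 7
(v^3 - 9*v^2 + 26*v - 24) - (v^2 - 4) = v^3 - 10*v^2 + 26*v - 20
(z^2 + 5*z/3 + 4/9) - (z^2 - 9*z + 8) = 32*z/3 - 68/9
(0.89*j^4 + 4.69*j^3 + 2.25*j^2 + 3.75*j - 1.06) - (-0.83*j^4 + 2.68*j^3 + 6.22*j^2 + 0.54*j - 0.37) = 1.72*j^4 + 2.01*j^3 - 3.97*j^2 + 3.21*j - 0.69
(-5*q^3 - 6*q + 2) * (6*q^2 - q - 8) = -30*q^5 + 5*q^4 + 4*q^3 + 18*q^2 + 46*q - 16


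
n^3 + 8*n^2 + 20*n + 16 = (n + 2)^2*(n + 4)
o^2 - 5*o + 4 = (o - 4)*(o - 1)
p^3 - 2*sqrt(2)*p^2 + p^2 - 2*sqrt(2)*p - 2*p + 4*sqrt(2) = (p - 1)*(p + 2)*(p - 2*sqrt(2))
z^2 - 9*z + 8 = (z - 8)*(z - 1)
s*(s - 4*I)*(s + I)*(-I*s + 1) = -I*s^4 - 2*s^3 - 7*I*s^2 + 4*s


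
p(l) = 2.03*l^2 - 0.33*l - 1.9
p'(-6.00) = -24.69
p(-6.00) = 73.16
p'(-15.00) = -61.23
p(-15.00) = 459.80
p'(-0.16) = -0.98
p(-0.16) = -1.80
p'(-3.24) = -13.48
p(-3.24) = 20.48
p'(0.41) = 1.33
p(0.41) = -1.69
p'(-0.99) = -4.35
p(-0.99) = 0.42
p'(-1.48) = -6.34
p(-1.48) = 3.03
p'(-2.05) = -8.65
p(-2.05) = 7.31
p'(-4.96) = -20.47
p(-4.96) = 49.68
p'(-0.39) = -1.91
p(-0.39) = -1.46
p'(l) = 4.06*l - 0.33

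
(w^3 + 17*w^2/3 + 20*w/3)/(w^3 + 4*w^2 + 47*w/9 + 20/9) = 3*w*(w + 4)/(3*w^2 + 7*w + 4)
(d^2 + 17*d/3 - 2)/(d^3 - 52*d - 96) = (d - 1/3)/(d^2 - 6*d - 16)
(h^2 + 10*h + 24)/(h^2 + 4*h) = (h + 6)/h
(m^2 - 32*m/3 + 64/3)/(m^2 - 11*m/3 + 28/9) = 3*(3*m^2 - 32*m + 64)/(9*m^2 - 33*m + 28)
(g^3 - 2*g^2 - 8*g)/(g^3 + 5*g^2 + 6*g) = (g - 4)/(g + 3)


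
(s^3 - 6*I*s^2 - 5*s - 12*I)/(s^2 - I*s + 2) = (s^2 - 7*I*s - 12)/(s - 2*I)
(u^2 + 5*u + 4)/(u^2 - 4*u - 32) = (u + 1)/(u - 8)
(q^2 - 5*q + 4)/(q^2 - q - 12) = (q - 1)/(q + 3)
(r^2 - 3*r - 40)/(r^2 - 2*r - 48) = (r + 5)/(r + 6)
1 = 1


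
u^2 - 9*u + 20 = (u - 5)*(u - 4)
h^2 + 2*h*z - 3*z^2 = (h - z)*(h + 3*z)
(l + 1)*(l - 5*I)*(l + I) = l^3 + l^2 - 4*I*l^2 + 5*l - 4*I*l + 5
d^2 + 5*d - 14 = (d - 2)*(d + 7)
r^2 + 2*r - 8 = (r - 2)*(r + 4)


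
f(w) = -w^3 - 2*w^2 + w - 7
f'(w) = -3*w^2 - 4*w + 1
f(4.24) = -114.94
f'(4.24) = -69.89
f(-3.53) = 8.54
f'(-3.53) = -22.26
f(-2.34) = -7.48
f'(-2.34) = -6.07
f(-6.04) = 134.35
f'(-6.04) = -84.28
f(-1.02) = -9.04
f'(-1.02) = 1.96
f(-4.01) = 21.31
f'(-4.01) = -31.20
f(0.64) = -7.44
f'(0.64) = -2.79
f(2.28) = -26.97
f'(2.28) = -23.72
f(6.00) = -289.00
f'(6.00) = -131.00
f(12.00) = -2011.00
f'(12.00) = -479.00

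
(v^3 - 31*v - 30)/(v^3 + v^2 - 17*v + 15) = (v^2 - 5*v - 6)/(v^2 - 4*v + 3)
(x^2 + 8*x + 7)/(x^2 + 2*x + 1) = (x + 7)/(x + 1)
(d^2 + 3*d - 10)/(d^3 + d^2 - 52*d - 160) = (d - 2)/(d^2 - 4*d - 32)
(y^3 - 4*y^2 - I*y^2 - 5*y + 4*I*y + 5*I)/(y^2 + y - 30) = (y^2 + y*(1 - I) - I)/(y + 6)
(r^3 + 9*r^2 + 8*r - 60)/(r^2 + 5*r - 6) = (r^2 + 3*r - 10)/(r - 1)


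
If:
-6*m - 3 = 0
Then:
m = -1/2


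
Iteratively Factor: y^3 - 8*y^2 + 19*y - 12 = (y - 4)*(y^2 - 4*y + 3) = (y - 4)*(y - 1)*(y - 3)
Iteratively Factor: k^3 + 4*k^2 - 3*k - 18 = (k - 2)*(k^2 + 6*k + 9) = (k - 2)*(k + 3)*(k + 3)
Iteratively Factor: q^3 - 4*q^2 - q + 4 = (q - 1)*(q^2 - 3*q - 4) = (q - 4)*(q - 1)*(q + 1)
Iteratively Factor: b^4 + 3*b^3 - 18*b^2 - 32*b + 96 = (b - 2)*(b^3 + 5*b^2 - 8*b - 48) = (b - 2)*(b + 4)*(b^2 + b - 12) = (b - 2)*(b + 4)^2*(b - 3)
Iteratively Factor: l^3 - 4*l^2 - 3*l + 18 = (l + 2)*(l^2 - 6*l + 9) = (l - 3)*(l + 2)*(l - 3)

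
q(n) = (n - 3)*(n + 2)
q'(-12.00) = -25.00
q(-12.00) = 150.00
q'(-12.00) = -25.00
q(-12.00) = 150.00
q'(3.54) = 6.08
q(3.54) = 2.99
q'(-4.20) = -9.40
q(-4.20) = 15.84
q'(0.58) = 0.16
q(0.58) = -6.24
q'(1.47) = 1.94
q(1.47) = -5.31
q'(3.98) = 6.96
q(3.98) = 5.86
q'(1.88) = 2.76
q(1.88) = -4.35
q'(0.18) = -0.64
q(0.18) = -6.15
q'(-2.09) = -5.18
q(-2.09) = 0.46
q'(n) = 2*n - 1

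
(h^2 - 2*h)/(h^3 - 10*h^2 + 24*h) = (h - 2)/(h^2 - 10*h + 24)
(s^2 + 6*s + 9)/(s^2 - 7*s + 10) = (s^2 + 6*s + 9)/(s^2 - 7*s + 10)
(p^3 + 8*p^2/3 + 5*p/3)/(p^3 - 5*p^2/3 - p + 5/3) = p*(3*p + 5)/(3*p^2 - 8*p + 5)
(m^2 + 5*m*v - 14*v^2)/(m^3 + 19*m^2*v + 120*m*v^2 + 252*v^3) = (m - 2*v)/(m^2 + 12*m*v + 36*v^2)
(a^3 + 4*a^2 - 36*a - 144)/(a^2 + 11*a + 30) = (a^2 - 2*a - 24)/(a + 5)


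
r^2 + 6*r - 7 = (r - 1)*(r + 7)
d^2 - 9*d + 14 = (d - 7)*(d - 2)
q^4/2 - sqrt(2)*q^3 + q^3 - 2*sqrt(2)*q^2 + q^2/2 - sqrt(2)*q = q*(q/2 + 1/2)*(q + 1)*(q - 2*sqrt(2))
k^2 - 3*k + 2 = (k - 2)*(k - 1)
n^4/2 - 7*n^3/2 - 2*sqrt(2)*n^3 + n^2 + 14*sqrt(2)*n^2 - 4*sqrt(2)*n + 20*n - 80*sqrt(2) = (n/2 + 1)*(n - 5)*(n - 4)*(n - 4*sqrt(2))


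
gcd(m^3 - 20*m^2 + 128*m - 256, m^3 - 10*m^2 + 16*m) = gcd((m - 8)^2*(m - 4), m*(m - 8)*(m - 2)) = m - 8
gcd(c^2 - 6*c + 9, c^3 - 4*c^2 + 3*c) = c - 3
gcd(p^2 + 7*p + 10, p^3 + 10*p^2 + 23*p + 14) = p + 2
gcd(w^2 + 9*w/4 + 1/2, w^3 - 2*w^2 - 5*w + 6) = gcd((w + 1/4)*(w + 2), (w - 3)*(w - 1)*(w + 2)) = w + 2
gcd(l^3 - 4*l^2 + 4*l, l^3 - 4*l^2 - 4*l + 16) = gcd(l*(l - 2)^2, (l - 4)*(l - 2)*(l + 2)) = l - 2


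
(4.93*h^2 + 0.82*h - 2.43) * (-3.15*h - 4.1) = -15.5295*h^3 - 22.796*h^2 + 4.2925*h + 9.963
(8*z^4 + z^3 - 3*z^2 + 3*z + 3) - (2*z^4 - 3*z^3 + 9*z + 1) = 6*z^4 + 4*z^3 - 3*z^2 - 6*z + 2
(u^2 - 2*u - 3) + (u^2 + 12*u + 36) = 2*u^2 + 10*u + 33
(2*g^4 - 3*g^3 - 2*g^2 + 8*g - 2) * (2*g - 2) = 4*g^5 - 10*g^4 + 2*g^3 + 20*g^2 - 20*g + 4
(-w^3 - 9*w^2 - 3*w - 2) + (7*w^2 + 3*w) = -w^3 - 2*w^2 - 2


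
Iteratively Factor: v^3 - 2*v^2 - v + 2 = (v + 1)*(v^2 - 3*v + 2) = (v - 2)*(v + 1)*(v - 1)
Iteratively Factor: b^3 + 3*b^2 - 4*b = (b)*(b^2 + 3*b - 4) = b*(b + 4)*(b - 1)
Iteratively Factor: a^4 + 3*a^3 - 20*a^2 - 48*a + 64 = (a + 4)*(a^3 - a^2 - 16*a + 16) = (a - 4)*(a + 4)*(a^2 + 3*a - 4) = (a - 4)*(a + 4)^2*(a - 1)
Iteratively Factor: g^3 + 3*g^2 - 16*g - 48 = (g - 4)*(g^2 + 7*g + 12) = (g - 4)*(g + 3)*(g + 4)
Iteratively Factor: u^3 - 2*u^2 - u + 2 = (u - 2)*(u^2 - 1) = (u - 2)*(u - 1)*(u + 1)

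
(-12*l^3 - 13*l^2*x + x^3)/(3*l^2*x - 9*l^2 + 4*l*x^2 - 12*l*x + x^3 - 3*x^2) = (-4*l + x)/(x - 3)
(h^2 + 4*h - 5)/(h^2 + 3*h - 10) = (h - 1)/(h - 2)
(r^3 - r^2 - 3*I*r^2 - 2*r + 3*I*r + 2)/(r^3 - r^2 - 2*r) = (r^3 - r^2*(1 + 3*I) + r*(-2 + 3*I) + 2)/(r*(r^2 - r - 2))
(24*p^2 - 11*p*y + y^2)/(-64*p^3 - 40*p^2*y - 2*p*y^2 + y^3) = (-3*p + y)/(8*p^2 + 6*p*y + y^2)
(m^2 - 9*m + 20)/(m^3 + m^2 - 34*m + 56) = (m - 5)/(m^2 + 5*m - 14)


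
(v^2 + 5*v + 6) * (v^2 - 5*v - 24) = v^4 - 43*v^2 - 150*v - 144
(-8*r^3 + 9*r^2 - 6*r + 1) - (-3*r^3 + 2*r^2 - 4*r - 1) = -5*r^3 + 7*r^2 - 2*r + 2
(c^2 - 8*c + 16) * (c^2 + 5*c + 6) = c^4 - 3*c^3 - 18*c^2 + 32*c + 96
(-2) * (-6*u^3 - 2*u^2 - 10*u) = 12*u^3 + 4*u^2 + 20*u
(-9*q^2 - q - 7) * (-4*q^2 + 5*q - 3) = 36*q^4 - 41*q^3 + 50*q^2 - 32*q + 21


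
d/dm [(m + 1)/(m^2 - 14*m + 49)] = (-m - 9)/(m^3 - 21*m^2 + 147*m - 343)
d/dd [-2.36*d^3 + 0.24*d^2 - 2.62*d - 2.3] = -7.08*d^2 + 0.48*d - 2.62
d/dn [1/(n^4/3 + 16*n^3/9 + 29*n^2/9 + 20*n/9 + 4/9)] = 18*(-6*n^3 - 24*n^2 - 29*n - 10)/(3*n^4 + 16*n^3 + 29*n^2 + 20*n + 4)^2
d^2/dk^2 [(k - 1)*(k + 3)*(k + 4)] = 6*k + 12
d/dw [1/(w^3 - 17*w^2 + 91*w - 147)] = (-3*w^2 + 34*w - 91)/(w^3 - 17*w^2 + 91*w - 147)^2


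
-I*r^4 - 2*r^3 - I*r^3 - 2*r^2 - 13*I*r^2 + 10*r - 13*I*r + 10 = (r - 5*I)*(r + I)*(r + 2*I)*(-I*r - I)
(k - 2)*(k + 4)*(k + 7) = k^3 + 9*k^2 + 6*k - 56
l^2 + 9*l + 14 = (l + 2)*(l + 7)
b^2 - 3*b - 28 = (b - 7)*(b + 4)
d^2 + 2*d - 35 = (d - 5)*(d + 7)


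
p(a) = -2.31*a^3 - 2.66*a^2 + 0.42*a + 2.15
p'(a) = -6.93*a^2 - 5.32*a + 0.42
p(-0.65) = 1.39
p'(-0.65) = 0.95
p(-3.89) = 96.24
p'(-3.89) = -83.75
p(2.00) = -26.13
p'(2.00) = -37.94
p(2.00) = -26.13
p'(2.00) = -37.94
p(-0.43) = 1.66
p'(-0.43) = 1.43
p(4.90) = -331.43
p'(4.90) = -192.04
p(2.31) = -39.55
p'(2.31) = -48.85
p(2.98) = -81.35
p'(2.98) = -76.97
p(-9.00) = 1466.90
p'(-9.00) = -513.03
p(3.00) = -82.90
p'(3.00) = -77.91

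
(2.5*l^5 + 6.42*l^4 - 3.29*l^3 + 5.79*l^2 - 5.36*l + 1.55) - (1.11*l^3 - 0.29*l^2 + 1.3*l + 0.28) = 2.5*l^5 + 6.42*l^4 - 4.4*l^3 + 6.08*l^2 - 6.66*l + 1.27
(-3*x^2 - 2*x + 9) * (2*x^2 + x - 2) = -6*x^4 - 7*x^3 + 22*x^2 + 13*x - 18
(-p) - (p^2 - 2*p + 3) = -p^2 + p - 3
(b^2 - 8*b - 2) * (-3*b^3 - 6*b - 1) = -3*b^5 + 24*b^4 + 47*b^2 + 20*b + 2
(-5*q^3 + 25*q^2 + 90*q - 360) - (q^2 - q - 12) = -5*q^3 + 24*q^2 + 91*q - 348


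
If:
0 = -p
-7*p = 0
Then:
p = 0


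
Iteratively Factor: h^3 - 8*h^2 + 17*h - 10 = (h - 1)*(h^2 - 7*h + 10) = (h - 5)*(h - 1)*(h - 2)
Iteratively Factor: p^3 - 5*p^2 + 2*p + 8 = (p - 2)*(p^2 - 3*p - 4) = (p - 4)*(p - 2)*(p + 1)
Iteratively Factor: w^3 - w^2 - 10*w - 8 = (w + 2)*(w^2 - 3*w - 4) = (w + 1)*(w + 2)*(w - 4)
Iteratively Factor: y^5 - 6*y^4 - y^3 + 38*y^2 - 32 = (y + 1)*(y^4 - 7*y^3 + 6*y^2 + 32*y - 32) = (y - 4)*(y + 1)*(y^3 - 3*y^2 - 6*y + 8) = (y - 4)^2*(y + 1)*(y^2 + y - 2) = (y - 4)^2*(y - 1)*(y + 1)*(y + 2)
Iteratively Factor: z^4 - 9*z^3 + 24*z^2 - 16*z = (z - 1)*(z^3 - 8*z^2 + 16*z) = z*(z - 1)*(z^2 - 8*z + 16) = z*(z - 4)*(z - 1)*(z - 4)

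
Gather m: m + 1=m + 1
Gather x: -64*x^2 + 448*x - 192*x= -64*x^2 + 256*x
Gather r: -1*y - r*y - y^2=-r*y - y^2 - y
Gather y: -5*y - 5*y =-10*y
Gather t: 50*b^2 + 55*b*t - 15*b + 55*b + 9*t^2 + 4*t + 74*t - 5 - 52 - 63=50*b^2 + 40*b + 9*t^2 + t*(55*b + 78) - 120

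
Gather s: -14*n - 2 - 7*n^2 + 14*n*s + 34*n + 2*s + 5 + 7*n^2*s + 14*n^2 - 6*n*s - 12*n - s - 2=7*n^2 + 8*n + s*(7*n^2 + 8*n + 1) + 1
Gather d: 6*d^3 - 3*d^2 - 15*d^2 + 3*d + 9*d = 6*d^3 - 18*d^2 + 12*d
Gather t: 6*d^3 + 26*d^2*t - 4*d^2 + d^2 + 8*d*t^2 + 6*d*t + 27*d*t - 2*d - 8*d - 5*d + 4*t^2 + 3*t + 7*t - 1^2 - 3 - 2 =6*d^3 - 3*d^2 - 15*d + t^2*(8*d + 4) + t*(26*d^2 + 33*d + 10) - 6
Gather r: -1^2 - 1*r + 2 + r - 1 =0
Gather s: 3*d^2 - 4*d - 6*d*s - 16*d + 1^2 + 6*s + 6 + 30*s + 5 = 3*d^2 - 20*d + s*(36 - 6*d) + 12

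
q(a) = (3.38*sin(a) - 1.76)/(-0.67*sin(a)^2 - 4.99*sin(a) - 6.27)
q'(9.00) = 0.39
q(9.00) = 0.04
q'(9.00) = 0.39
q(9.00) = 0.04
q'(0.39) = -0.41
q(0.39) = 0.06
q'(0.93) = -0.16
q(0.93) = -0.09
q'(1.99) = 0.09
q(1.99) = -0.12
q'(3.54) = 1.35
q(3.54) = 0.69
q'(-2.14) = 2.20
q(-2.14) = 1.81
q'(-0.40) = -1.35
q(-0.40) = 0.69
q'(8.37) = 0.12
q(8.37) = -0.11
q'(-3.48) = 0.45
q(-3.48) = 0.08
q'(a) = (1.34*sin(a)*cos(a) + 4.99*cos(a))*(3.38*sin(a) - 1.76)/(-0.67*sin(a)^2 - 4.99*sin(a) - 6.27)^2 + 3.38*cos(a)/(-0.67*sin(a)^2 - 4.99*sin(a) - 6.27) = (2.2646*sin(a)^2 - 2.3584*sin(a) - 29.975)*cos(a)/(0.4489*sin(a)^4 + 6.6866*sin(a)^3 + 33.3019*sin(a)^2 + 62.5746*sin(a) + 39.3129)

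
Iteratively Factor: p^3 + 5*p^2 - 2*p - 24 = (p + 4)*(p^2 + p - 6) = (p + 3)*(p + 4)*(p - 2)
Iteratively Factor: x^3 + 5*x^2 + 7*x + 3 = (x + 3)*(x^2 + 2*x + 1) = (x + 1)*(x + 3)*(x + 1)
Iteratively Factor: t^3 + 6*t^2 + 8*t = (t + 2)*(t^2 + 4*t) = t*(t + 2)*(t + 4)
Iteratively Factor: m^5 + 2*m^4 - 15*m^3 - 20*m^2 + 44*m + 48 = (m - 3)*(m^4 + 5*m^3 - 20*m - 16) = (m - 3)*(m + 4)*(m^3 + m^2 - 4*m - 4) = (m - 3)*(m + 2)*(m + 4)*(m^2 - m - 2) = (m - 3)*(m + 1)*(m + 2)*(m + 4)*(m - 2)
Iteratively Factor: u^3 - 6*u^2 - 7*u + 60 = (u - 5)*(u^2 - u - 12) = (u - 5)*(u - 4)*(u + 3)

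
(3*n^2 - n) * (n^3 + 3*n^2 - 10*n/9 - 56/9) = 3*n^5 + 8*n^4 - 19*n^3/3 - 158*n^2/9 + 56*n/9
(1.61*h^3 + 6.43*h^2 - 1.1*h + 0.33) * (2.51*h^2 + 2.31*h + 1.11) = 4.0411*h^5 + 19.8584*h^4 + 13.8794*h^3 + 5.4246*h^2 - 0.4587*h + 0.3663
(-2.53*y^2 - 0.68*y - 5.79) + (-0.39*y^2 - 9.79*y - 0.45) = -2.92*y^2 - 10.47*y - 6.24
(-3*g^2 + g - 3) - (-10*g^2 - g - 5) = 7*g^2 + 2*g + 2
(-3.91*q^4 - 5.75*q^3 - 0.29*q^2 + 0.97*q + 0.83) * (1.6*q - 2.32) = -6.256*q^5 - 0.128800000000002*q^4 + 12.876*q^3 + 2.2248*q^2 - 0.9224*q - 1.9256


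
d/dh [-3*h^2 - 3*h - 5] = -6*h - 3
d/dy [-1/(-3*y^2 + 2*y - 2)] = 2*(1 - 3*y)/(3*y^2 - 2*y + 2)^2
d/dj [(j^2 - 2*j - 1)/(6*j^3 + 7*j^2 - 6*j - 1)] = 2*(-3*j^4 + 12*j^3 + 13*j^2 + 6*j - 2)/(36*j^6 + 84*j^5 - 23*j^4 - 96*j^3 + 22*j^2 + 12*j + 1)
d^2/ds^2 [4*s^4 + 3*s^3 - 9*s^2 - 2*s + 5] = 48*s^2 + 18*s - 18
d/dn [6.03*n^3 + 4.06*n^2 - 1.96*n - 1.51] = 18.09*n^2 + 8.12*n - 1.96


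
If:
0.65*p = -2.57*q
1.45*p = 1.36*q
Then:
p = 0.00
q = 0.00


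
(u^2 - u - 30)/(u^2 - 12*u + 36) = (u + 5)/(u - 6)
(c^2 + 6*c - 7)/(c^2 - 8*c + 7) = (c + 7)/(c - 7)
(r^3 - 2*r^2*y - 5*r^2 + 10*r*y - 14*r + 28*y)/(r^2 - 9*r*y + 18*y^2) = (r^3 - 2*r^2*y - 5*r^2 + 10*r*y - 14*r + 28*y)/(r^2 - 9*r*y + 18*y^2)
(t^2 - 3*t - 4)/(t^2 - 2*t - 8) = (t + 1)/(t + 2)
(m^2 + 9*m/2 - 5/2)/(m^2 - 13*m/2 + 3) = (m + 5)/(m - 6)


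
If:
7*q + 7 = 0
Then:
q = -1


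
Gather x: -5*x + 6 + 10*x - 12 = 5*x - 6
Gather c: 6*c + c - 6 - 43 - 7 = 7*c - 56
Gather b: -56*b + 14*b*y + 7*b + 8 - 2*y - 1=b*(14*y - 49) - 2*y + 7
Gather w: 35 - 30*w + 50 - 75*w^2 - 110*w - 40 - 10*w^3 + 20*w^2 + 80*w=-10*w^3 - 55*w^2 - 60*w + 45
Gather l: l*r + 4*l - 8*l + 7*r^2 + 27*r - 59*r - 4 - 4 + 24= l*(r - 4) + 7*r^2 - 32*r + 16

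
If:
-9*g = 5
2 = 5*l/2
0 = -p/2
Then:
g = -5/9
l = 4/5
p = 0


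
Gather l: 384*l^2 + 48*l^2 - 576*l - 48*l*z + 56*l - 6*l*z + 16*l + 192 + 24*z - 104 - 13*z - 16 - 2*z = 432*l^2 + l*(-54*z - 504) + 9*z + 72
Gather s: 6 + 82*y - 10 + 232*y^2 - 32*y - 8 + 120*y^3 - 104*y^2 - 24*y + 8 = 120*y^3 + 128*y^2 + 26*y - 4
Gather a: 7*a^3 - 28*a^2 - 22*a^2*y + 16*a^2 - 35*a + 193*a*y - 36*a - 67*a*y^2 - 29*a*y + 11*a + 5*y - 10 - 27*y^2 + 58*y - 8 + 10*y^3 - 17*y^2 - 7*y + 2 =7*a^3 + a^2*(-22*y - 12) + a*(-67*y^2 + 164*y - 60) + 10*y^3 - 44*y^2 + 56*y - 16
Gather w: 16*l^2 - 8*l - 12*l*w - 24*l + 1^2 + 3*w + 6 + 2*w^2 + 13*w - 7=16*l^2 - 32*l + 2*w^2 + w*(16 - 12*l)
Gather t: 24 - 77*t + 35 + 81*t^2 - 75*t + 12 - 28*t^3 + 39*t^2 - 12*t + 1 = -28*t^3 + 120*t^2 - 164*t + 72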